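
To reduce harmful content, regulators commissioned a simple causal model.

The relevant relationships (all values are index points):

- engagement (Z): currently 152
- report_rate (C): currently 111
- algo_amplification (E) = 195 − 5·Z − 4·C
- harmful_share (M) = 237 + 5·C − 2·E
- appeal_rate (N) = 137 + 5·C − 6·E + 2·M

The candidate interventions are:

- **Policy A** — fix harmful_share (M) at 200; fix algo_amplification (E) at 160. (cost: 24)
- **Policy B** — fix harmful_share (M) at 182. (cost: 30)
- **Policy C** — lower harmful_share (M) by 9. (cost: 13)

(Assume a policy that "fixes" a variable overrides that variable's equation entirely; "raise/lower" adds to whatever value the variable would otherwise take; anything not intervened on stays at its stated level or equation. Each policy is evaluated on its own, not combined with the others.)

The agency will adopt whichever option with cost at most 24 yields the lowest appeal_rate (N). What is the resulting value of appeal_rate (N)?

132

Policy A (M := 200, E := 160):
  Z = 152
  C = 111
  E = 160
  M = 200
  N = 137 + 5·111 − 6·160 + 2·200 = 132
Policy C (M − 9):
  Z = 152
  C = 111
  E = 195 − 5·152 − 4·111 = -1009
  M = 237 + 5·111 − 2·(-1009) (−9 from intervention) = 2801
  N = 137 + 5·111 − 6·(-1009) + 2·2801 = 12348
Comparing — Policy A: N=132, Policy C: N=12348. Lowest is 132 (Policy A).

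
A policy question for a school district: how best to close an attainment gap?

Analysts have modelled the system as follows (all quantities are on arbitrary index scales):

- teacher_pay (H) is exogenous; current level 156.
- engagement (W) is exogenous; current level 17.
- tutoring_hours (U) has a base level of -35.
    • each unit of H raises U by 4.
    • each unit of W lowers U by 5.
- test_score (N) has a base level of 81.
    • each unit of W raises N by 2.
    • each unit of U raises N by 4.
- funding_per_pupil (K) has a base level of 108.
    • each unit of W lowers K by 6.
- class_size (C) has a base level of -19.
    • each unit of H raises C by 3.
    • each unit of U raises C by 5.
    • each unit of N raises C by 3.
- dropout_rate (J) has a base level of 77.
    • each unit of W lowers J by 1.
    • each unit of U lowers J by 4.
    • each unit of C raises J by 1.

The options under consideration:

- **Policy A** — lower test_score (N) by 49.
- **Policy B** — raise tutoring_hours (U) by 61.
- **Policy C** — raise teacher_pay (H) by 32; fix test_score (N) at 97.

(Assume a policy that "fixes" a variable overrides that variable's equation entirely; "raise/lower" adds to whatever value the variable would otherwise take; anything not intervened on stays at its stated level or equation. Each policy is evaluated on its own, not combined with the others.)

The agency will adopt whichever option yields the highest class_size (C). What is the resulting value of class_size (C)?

Policy A (N − 49):
  H = 156
  W = 17
  U = -35 + 4·156 − 5·17 = 504
  N = 81 + 2·17 + 4·504 (−49 from intervention) = 2082
  C = -19 + 3·156 + 5·504 + 3·2082 = 9215
Policy B (U + 61):
  H = 156
  W = 17
  U = -35 + 4·156 − 5·17 (+61 from intervention) = 565
  N = 81 + 2·17 + 4·565 = 2375
  C = -19 + 3·156 + 5·565 + 3·2375 = 10399
Policy C (H + 32, N := 97):
  H = 156 + 32 = 188
  W = 17
  U = -35 + 4·188 − 5·17 = 632
  N = 97
  C = -19 + 3·188 + 5·632 + 3·97 = 3996
Comparing — Policy A: C=9215, Policy B: C=10399, Policy C: C=3996. Highest is 10399 (Policy B).

10399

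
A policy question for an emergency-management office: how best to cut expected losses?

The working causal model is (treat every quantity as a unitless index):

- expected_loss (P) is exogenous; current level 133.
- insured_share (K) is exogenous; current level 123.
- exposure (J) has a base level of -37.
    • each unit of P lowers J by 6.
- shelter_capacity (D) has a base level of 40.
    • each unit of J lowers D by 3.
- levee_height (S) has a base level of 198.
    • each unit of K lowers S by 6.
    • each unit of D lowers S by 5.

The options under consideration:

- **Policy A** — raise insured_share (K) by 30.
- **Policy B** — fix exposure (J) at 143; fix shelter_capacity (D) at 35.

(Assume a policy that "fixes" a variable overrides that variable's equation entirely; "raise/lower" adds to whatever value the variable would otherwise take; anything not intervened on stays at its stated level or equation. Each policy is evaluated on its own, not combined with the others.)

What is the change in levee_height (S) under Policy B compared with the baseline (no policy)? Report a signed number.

Baseline:
  P = 133
  K = 123
  J = -37 − 6·133 = -835
  D = 40 − 3·(-835) = 2545
  S = 198 − 6·123 − 5·2545 = -13265
Policy B (J := 143, D := 35):
  P = 133
  K = 123
  J = 143
  D = 35
  S = 198 − 6·123 − 5·35 = -715
Change in S: -715 − (-13265) = 12550

12550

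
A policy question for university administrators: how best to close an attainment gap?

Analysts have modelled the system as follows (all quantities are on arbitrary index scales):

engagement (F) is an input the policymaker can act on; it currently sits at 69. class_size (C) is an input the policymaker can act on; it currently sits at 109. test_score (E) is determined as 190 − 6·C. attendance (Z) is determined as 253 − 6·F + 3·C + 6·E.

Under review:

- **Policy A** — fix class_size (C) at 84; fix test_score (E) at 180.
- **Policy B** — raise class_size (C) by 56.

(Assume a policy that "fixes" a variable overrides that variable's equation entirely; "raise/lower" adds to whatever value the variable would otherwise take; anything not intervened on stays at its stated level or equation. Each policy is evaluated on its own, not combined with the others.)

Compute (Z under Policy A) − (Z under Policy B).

Policy A (C := 84, E := 180):
  F = 69
  C = 84
  E = 180
  Z = 253 − 6·69 + 3·84 + 6·180 = 1171
Policy B (C + 56):
  F = 69
  C = 109 + 56 = 165
  E = 190 − 6·165 = -800
  Z = 253 − 6·69 + 3·165 + 6·(-800) = -4466
Z: 1171 − (-4466) = 5637

5637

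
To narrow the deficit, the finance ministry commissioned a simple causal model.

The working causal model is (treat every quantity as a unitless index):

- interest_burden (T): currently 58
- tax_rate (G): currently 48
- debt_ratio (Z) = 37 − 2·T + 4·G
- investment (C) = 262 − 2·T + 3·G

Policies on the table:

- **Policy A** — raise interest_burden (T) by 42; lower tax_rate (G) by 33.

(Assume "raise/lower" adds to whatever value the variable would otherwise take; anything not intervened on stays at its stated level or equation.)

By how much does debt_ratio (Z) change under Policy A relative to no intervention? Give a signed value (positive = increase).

-216

Baseline:
  T = 58
  G = 48
  Z = 37 − 2·58 + 4·48 = 113
Policy A (T + 42, G − 33):
  T = 58 + 42 = 100
  G = 48 − 33 = 15
  Z = 37 − 2·100 + 4·15 = -103
Change in Z: -103 − 113 = -216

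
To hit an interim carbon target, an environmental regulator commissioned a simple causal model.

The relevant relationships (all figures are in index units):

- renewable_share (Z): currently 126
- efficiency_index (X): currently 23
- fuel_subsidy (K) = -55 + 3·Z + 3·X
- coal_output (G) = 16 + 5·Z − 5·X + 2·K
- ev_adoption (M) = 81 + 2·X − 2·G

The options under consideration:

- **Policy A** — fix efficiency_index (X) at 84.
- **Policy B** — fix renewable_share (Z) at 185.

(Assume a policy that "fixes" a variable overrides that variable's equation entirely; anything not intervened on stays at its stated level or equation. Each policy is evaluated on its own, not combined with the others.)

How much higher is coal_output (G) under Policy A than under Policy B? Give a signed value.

Policy A (X := 84):
  Z = 126
  X = 84
  K = -55 + 3·126 + 3·84 = 575
  G = 16 + 5·126 − 5·84 + 2·575 = 1376
Policy B (Z := 185):
  Z = 185
  X = 23
  K = -55 + 3·185 + 3·23 = 569
  G = 16 + 5·185 − 5·23 + 2·569 = 1964
G: 1376 − 1964 = -588

-588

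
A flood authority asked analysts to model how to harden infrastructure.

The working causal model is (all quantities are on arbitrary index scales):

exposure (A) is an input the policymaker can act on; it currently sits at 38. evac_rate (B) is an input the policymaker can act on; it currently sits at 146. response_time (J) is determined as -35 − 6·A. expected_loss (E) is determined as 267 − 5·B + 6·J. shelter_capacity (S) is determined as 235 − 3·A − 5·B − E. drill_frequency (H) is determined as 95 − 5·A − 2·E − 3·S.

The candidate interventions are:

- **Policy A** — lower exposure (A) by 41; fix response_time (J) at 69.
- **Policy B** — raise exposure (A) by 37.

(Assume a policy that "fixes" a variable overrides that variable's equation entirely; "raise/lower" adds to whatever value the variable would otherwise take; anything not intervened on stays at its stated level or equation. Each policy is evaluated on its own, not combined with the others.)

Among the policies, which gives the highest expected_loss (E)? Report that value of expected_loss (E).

Policy A (A − 41, J := 69):
  A = 38 − 41 = -3
  B = 146
  J = 69
  E = 267 − 5·146 + 6·69 = -49
Policy B (A + 37):
  A = 38 + 37 = 75
  B = 146
  J = -35 − 6·75 = -485
  E = 267 − 5·146 + 6·(-485) = -3373
Comparing — Policy A: E=-49, Policy B: E=-3373. Highest is -49 (Policy A).

-49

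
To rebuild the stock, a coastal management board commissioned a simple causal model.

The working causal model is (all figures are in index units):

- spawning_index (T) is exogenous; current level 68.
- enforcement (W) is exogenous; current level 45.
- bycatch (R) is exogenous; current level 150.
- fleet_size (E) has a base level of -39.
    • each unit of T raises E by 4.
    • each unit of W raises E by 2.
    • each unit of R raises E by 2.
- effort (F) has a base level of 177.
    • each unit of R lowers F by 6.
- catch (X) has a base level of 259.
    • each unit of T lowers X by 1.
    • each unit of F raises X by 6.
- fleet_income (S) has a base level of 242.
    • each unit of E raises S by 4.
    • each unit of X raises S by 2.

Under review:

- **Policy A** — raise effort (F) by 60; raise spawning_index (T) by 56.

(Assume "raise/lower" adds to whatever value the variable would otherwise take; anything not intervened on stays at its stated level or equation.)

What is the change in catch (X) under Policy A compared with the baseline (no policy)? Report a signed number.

Baseline:
  T = 68
  R = 150
  F = 177 − 6·150 = -723
  X = 259 − 68 + 6·(-723) = -4147
Policy A (F + 60, T + 56):
  T = 68 + 56 = 124
  R = 150
  F = 177 − 6·150 (+60 from intervention) = -663
  X = 259 − 124 + 6·(-663) = -3843
Change in X: -3843 − (-4147) = 304

304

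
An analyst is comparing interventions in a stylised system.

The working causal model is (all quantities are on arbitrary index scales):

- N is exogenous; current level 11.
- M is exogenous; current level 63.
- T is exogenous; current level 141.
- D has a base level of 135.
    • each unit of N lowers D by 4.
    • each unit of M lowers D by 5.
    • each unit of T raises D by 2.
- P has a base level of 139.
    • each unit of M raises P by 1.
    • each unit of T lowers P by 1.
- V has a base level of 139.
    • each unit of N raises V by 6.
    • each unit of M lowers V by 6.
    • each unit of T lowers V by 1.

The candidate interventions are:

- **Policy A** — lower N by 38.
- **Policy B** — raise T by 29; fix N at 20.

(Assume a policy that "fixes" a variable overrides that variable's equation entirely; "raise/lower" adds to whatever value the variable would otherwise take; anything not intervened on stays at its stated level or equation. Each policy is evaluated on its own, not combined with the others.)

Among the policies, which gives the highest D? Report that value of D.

Policy A (N − 38):
  N = 11 − 38 = -27
  M = 63
  T = 141
  D = 135 − 4·(-27) − 5·63 + 2·141 = 210
Policy B (T + 29, N := 20):
  N = 20
  M = 63
  T = 141 + 29 = 170
  D = 135 − 4·20 − 5·63 + 2·170 = 80
Comparing — Policy A: D=210, Policy B: D=80. Highest is 210 (Policy A).

210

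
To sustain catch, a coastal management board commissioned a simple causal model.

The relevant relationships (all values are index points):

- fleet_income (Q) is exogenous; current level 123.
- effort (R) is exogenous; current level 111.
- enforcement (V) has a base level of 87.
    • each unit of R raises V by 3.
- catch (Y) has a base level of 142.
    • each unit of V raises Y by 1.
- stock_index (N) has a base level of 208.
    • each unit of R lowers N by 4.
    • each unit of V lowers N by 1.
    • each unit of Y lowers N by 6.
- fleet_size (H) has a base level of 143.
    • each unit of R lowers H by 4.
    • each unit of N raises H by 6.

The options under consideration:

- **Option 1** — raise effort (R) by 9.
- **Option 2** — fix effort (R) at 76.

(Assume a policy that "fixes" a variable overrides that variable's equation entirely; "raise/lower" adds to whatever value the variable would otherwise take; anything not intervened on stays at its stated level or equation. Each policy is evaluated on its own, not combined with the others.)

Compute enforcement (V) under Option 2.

315

Option 2 (R := 76):
  R = 76
  V = 87 + 3·76 = 315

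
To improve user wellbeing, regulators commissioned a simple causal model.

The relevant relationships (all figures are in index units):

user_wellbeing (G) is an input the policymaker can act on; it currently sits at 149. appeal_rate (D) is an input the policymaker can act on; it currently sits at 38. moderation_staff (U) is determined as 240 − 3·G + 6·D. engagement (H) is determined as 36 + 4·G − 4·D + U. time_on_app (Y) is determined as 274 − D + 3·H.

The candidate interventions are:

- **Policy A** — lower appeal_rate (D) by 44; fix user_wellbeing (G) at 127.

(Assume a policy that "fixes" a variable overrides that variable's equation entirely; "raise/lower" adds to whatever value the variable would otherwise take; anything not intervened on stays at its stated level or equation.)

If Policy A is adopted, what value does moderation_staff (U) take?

-177

Policy A (D − 44, G := 127):
  G = 127
  D = 38 − 44 = -6
  U = 240 − 3·127 + 6·(-6) = -177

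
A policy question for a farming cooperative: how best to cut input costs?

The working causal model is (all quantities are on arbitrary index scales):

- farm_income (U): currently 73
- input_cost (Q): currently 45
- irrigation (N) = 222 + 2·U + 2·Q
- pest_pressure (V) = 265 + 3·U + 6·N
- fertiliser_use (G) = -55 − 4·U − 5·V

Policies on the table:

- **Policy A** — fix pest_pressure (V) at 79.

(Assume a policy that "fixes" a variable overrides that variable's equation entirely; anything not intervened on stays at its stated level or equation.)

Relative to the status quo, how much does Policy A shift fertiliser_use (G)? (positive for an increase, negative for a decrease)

15765

Baseline:
  U = 73
  Q = 45
  N = 222 + 2·73 + 2·45 = 458
  V = 265 + 3·73 + 6·458 = 3232
  G = -55 − 4·73 − 5·3232 = -16507
Policy A (V := 79):
  U = 73
  Q = 45
  N = 222 + 2·73 + 2·45 = 458
  V = 79
  G = -55 − 4·73 − 5·79 = -742
Change in G: -742 − (-16507) = 15765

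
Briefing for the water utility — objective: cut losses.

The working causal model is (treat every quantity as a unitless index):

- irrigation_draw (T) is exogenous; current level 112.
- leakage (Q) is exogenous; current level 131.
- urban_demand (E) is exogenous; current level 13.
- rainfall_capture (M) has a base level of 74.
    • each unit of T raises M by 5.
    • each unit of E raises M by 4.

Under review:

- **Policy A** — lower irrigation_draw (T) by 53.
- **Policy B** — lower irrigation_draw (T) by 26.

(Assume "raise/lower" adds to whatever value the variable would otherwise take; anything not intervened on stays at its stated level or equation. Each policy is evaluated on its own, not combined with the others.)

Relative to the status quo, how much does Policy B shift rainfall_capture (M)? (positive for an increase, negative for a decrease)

-130

Baseline:
  T = 112
  E = 13
  M = 74 + 5·112 + 4·13 = 686
Policy B (T − 26):
  T = 112 − 26 = 86
  E = 13
  M = 74 + 5·86 + 4·13 = 556
Change in M: 556 − 686 = -130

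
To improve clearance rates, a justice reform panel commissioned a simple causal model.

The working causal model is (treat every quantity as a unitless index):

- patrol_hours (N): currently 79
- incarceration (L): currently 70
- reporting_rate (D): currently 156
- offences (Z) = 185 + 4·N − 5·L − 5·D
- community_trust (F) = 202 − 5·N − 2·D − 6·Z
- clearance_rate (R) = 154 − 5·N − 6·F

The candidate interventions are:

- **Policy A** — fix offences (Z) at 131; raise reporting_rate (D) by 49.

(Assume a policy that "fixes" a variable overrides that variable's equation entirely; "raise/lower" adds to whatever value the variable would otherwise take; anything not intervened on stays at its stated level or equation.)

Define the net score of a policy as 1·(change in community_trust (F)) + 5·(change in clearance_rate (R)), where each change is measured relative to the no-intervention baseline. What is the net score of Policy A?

Baseline:
  N = 79
  L = 70
  D = 156
  Z = 185 + 4·79 − 5·70 − 5·156 = -629
  F = 202 − 5·79 − 2·156 − 6·(-629) = 3269
  R = 154 − 5·79 − 6·3269 = -19855
Policy A (Z := 131, D + 49):
  N = 79
  L = 70
  D = 156 + 49 = 205
  Z = 131
  F = 202 − 5·79 − 2·205 − 6·131 = -1389
  R = 154 − 5·79 − 6·(-1389) = 8093
ΔF = -1389 − 3269 = -4658; ΔR = 8093 − (-19855) = 27948
Score = 1·(-4658) + 5·27948 = 135082

135082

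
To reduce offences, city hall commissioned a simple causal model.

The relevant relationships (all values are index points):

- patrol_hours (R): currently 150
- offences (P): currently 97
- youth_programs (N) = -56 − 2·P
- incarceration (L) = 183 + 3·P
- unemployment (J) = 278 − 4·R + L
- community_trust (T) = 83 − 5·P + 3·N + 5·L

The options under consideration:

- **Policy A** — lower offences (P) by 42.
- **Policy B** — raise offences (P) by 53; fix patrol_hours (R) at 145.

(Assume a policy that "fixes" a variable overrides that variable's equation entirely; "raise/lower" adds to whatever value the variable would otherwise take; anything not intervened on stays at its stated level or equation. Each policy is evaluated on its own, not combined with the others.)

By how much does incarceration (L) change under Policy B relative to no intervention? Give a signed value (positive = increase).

159

Baseline:
  P = 97
  L = 183 + 3·97 = 474
Policy B (P + 53, R := 145):
  P = 97 + 53 = 150
  L = 183 + 3·150 = 633
Change in L: 633 − 474 = 159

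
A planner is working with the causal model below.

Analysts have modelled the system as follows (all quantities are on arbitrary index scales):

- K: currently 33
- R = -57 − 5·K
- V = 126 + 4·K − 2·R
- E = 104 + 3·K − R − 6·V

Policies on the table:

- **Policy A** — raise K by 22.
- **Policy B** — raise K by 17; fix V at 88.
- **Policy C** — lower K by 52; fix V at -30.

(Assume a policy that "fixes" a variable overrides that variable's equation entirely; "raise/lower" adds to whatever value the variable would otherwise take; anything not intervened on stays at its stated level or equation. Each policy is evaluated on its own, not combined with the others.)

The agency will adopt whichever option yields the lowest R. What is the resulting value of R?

Policy A (K + 22):
  K = 33 + 22 = 55
  R = -57 − 5·55 = -332
Policy B (K + 17, V := 88):
  K = 33 + 17 = 50
  R = -57 − 5·50 = -307
Policy C (K − 52, V := -30):
  K = 33 − 52 = -19
  R = -57 − 5·(-19) = 38
Comparing — Policy A: R=-332, Policy B: R=-307, Policy C: R=38. Lowest is -332 (Policy A).

-332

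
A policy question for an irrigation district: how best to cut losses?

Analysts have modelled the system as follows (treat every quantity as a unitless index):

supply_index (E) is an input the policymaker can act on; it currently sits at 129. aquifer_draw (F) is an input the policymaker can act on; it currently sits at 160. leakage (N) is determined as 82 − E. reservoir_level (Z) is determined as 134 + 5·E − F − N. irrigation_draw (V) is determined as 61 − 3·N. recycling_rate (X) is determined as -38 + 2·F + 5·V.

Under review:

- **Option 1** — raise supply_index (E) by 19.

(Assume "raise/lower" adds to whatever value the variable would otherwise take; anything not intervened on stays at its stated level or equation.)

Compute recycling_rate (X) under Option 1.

Option 1 (E + 19):
  E = 129 + 19 = 148
  F = 160
  N = 82 − 148 = -66
  V = 61 − 3·(-66) = 259
  X = -38 + 2·160 + 5·259 = 1577

1577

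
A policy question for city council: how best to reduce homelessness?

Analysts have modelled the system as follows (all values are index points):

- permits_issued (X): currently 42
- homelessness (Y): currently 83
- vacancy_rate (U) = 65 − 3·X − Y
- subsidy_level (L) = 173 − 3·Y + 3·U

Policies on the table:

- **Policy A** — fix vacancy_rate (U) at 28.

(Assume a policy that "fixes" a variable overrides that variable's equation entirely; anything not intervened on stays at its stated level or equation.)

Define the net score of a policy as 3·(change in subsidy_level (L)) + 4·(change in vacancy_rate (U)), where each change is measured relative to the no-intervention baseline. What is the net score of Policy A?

Baseline:
  X = 42
  Y = 83
  U = 65 − 3·42 − 83 = -144
  L = 173 − 3·83 + 3·(-144) = -508
Policy A (U := 28):
  X = 42
  Y = 83
  U = 28
  L = 173 − 3·83 + 3·28 = 8
ΔL = 8 − (-508) = 516; ΔU = 28 − (-144) = 172
Score = 3·516 + 4·172 = 2236

2236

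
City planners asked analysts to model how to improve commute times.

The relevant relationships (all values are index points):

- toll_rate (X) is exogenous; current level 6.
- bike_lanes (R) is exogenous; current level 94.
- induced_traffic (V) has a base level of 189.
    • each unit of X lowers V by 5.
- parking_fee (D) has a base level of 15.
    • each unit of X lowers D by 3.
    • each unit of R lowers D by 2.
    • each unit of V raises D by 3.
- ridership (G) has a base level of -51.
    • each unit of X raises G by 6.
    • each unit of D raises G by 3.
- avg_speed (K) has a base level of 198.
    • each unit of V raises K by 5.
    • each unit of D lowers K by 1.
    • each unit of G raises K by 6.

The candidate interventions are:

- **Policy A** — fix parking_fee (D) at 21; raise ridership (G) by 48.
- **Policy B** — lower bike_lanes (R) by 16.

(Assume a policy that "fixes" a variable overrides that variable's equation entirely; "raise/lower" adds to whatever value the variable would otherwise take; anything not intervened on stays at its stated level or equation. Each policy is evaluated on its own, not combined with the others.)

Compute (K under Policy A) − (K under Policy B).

-4761

Policy A (D := 21, G + 48):
  X = 6
  R = 94
  V = 189 − 5·6 = 159
  D = 21
  G = -51 + 6·6 + 3·21 (+48 from intervention) = 96
  K = 198 + 5·159 − 21 + 6·96 = 1548
Policy B (R − 16):
  X = 6
  R = 94 − 16 = 78
  V = 189 − 5·6 = 159
  D = 15 − 3·6 − 2·78 + 3·159 = 318
  G = -51 + 6·6 + 3·318 = 939
  K = 198 + 5·159 − 318 + 6·939 = 6309
K: 1548 − 6309 = -4761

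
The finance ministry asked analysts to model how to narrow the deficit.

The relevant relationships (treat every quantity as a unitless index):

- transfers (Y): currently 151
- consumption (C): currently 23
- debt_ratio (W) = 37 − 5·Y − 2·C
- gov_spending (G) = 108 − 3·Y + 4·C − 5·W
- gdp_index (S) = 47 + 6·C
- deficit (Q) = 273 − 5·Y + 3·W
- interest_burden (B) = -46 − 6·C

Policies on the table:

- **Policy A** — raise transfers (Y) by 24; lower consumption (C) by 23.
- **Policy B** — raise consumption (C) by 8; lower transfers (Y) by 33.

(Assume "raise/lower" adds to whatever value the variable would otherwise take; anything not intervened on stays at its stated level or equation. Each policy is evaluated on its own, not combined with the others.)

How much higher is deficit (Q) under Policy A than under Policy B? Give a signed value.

Policy A (Y + 24, C − 23):
  Y = 151 + 24 = 175
  C = 23 − 23 = 0
  W = 37 − 5·175 − 2·0 = -838
  Q = 273 − 5·175 + 3·(-838) = -3116
Policy B (C + 8, Y − 33):
  Y = 151 − 33 = 118
  C = 23 + 8 = 31
  W = 37 − 5·118 − 2·31 = -615
  Q = 273 − 5·118 + 3·(-615) = -2162
Q: -3116 − (-2162) = -954

-954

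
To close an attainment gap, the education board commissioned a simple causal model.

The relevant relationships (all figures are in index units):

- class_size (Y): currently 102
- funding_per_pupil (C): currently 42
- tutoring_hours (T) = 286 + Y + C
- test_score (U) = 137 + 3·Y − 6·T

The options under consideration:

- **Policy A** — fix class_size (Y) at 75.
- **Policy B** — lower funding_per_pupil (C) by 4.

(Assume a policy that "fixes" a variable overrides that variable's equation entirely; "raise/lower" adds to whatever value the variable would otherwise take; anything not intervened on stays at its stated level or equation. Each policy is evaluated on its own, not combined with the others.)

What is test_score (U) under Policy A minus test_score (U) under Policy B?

57

Policy A (Y := 75):
  Y = 75
  C = 42
  T = 286 + 75 + 42 = 403
  U = 137 + 3·75 − 6·403 = -2056
Policy B (C − 4):
  Y = 102
  C = 42 − 4 = 38
  T = 286 + 102 + 38 = 426
  U = 137 + 3·102 − 6·426 = -2113
U: -2056 − (-2113) = 57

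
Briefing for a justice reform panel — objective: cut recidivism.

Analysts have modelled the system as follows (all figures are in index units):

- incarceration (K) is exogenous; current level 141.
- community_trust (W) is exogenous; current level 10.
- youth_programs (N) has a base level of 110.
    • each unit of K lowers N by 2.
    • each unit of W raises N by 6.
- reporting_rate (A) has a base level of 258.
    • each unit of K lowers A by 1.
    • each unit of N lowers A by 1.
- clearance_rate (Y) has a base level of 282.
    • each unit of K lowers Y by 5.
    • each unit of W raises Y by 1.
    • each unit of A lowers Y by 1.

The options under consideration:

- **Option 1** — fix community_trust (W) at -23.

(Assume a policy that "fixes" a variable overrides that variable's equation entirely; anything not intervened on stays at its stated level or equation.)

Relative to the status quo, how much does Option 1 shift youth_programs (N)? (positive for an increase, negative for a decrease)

-198

Baseline:
  K = 141
  W = 10
  N = 110 − 2·141 + 6·10 = -112
Option 1 (W := -23):
  K = 141
  W = -23
  N = 110 − 2·141 + 6·(-23) = -310
Change in N: -310 − (-112) = -198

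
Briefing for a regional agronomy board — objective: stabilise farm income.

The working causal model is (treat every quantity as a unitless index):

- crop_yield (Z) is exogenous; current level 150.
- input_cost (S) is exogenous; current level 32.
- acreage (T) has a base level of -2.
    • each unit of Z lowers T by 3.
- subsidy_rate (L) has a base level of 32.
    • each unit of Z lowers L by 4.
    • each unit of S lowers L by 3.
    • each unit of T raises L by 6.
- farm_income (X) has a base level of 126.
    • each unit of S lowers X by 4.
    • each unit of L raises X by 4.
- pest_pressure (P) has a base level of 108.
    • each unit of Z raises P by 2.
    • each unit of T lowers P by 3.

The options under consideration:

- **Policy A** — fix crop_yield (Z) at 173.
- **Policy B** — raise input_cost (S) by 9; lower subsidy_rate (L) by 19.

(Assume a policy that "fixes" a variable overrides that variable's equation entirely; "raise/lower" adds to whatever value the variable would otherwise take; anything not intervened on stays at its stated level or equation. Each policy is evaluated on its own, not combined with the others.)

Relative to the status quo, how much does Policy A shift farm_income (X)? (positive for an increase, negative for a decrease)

Baseline:
  Z = 150
  S = 32
  T = -2 − 3·150 = -452
  L = 32 − 4·150 − 3·32 + 6·(-452) = -3376
  X = 126 − 4·32 + 4·(-3376) = -13506
Policy A (Z := 173):
  Z = 173
  S = 32
  T = -2 − 3·173 = -521
  L = 32 − 4·173 − 3·32 + 6·(-521) = -3882
  X = 126 − 4·32 + 4·(-3882) = -15530
Change in X: -15530 − (-13506) = -2024

-2024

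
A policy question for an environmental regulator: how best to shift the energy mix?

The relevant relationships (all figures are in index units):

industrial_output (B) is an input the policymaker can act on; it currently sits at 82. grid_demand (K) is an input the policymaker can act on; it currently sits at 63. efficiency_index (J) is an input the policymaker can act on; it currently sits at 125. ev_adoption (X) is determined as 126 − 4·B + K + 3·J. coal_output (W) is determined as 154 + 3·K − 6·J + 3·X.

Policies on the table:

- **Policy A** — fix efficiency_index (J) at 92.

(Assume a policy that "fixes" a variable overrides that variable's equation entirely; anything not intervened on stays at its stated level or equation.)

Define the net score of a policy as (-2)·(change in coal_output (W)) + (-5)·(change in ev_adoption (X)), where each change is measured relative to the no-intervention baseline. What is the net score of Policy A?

693

Baseline:
  B = 82
  K = 63
  J = 125
  X = 126 − 4·82 + 63 + 3·125 = 236
  W = 154 + 3·63 − 6·125 + 3·236 = 301
Policy A (J := 92):
  B = 82
  K = 63
  J = 92
  X = 126 − 4·82 + 63 + 3·92 = 137
  W = 154 + 3·63 − 6·92 + 3·137 = 202
ΔW = 202 − 301 = -99; ΔX = 137 − 236 = -99
Score = (-2)·(-99) + (-5)·(-99) = 693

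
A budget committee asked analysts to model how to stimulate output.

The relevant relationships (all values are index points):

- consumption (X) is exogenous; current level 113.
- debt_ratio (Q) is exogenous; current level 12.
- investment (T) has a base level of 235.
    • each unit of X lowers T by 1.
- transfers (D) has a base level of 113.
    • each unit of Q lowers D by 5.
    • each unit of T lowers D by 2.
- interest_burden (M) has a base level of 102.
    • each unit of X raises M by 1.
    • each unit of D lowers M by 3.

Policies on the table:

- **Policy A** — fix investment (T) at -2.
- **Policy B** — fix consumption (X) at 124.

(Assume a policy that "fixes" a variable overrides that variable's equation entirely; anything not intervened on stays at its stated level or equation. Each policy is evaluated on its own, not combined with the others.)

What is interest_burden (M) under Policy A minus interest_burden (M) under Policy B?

Policy A (T := -2):
  X = 113
  Q = 12
  T = -2
  D = 113 − 5·12 − 2·(-2) = 57
  M = 102 + 113 − 3·57 = 44
Policy B (X := 124):
  X = 124
  Q = 12
  T = 235 − 124 = 111
  D = 113 − 5·12 − 2·111 = -169
  M = 102 + 124 − 3·(-169) = 733
M: 44 − 733 = -689

-689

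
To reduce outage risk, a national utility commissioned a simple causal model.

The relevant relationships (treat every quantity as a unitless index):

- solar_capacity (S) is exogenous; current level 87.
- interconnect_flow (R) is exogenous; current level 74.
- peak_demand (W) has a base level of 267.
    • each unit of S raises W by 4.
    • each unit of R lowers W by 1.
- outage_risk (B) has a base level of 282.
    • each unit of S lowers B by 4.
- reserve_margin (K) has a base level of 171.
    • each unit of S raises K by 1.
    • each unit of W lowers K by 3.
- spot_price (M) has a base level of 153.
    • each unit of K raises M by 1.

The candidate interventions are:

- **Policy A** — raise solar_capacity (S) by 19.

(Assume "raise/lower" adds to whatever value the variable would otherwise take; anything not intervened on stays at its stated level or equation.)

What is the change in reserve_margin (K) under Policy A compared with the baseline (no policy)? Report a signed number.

-209

Baseline:
  S = 87
  R = 74
  W = 267 + 4·87 − 74 = 541
  K = 171 + 87 − 3·541 = -1365
Policy A (S + 19):
  S = 87 + 19 = 106
  R = 74
  W = 267 + 4·106 − 74 = 617
  K = 171 + 106 − 3·617 = -1574
Change in K: -1574 − (-1365) = -209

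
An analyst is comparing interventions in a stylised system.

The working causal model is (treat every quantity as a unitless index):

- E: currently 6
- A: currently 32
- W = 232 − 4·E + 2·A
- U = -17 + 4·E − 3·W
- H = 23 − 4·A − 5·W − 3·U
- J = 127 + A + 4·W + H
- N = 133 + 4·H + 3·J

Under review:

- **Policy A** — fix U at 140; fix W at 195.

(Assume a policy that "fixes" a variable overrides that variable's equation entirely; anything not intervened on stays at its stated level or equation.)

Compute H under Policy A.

Policy A (U := 140, W := 195):
  E = 6
  A = 32
  W = 195
  U = 140
  H = 23 − 4·32 − 5·195 − 3·140 = -1500

-1500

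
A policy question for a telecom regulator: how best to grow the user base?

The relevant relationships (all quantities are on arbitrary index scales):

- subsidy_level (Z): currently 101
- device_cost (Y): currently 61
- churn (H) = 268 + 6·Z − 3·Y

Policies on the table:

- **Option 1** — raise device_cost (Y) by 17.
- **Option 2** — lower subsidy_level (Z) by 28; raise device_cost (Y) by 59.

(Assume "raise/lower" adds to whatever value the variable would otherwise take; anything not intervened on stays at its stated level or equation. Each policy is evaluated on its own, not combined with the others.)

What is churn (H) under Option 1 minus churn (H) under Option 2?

Option 1 (Y + 17):
  Z = 101
  Y = 61 + 17 = 78
  H = 268 + 6·101 − 3·78 = 640
Option 2 (Z − 28, Y + 59):
  Z = 101 − 28 = 73
  Y = 61 + 59 = 120
  H = 268 + 6·73 − 3·120 = 346
H: 640 − 346 = 294

294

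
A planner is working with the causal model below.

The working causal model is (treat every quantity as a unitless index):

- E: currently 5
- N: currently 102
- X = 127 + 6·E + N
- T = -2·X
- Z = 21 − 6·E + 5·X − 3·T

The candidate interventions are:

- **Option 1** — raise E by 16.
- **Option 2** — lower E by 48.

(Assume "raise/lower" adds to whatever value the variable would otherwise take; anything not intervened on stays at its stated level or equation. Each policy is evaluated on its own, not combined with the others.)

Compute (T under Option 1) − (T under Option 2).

Option 1 (E + 16):
  E = 5 + 16 = 21
  N = 102
  X = 127 + 6·21 + 102 = 355
  T = 0 − 2·355 = -710
Option 2 (E − 48):
  E = 5 − 48 = -43
  N = 102
  X = 127 + 6·(-43) + 102 = -29
  T = 0 − 2·(-29) = 58
T: -710 − 58 = -768

-768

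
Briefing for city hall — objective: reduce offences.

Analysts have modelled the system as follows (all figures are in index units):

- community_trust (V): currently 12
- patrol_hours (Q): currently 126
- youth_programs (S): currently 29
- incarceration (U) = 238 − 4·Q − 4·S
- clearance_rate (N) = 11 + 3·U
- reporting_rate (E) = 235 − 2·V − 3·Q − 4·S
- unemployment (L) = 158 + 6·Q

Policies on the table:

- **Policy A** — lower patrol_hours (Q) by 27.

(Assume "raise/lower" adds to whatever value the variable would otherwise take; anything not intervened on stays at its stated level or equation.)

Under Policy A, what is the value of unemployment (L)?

Policy A (Q − 27):
  Q = 126 − 27 = 99
  L = 158 + 6·99 = 752

752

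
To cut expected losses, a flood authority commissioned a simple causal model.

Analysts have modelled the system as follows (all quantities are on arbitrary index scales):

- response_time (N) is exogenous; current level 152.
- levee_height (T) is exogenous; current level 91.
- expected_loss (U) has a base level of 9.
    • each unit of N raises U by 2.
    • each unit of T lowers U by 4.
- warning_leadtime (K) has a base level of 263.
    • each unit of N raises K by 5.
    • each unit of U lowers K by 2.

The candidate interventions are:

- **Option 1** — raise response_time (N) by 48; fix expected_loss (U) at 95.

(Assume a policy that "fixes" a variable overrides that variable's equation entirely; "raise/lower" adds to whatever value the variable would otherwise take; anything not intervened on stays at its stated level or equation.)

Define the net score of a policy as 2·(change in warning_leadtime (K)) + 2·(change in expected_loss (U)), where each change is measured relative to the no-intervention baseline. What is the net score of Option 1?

188

Baseline:
  N = 152
  T = 91
  U = 9 + 2·152 − 4·91 = -51
  K = 263 + 5·152 − 2·(-51) = 1125
Option 1 (N + 48, U := 95):
  N = 152 + 48 = 200
  T = 91
  U = 95
  K = 263 + 5·200 − 2·95 = 1073
ΔK = 1073 − 1125 = -52; ΔU = 95 − (-51) = 146
Score = 2·(-52) + 2·146 = 188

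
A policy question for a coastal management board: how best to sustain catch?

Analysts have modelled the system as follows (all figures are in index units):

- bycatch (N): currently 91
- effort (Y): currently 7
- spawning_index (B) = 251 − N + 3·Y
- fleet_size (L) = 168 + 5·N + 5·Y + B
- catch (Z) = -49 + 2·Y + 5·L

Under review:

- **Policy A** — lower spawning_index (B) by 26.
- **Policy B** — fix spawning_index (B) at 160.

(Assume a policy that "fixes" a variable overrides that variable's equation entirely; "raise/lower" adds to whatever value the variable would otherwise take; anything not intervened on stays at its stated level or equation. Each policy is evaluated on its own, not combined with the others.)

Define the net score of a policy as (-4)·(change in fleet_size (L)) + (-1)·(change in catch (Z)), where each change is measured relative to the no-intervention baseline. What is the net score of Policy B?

Baseline:
  N = 91
  Y = 7
  B = 251 − 91 + 3·7 = 181
  L = 168 + 5·91 + 5·7 + 181 = 839
  Z = -49 + 2·7 + 5·839 = 4160
Policy B (B := 160):
  N = 91
  Y = 7
  B = 160
  L = 168 + 5·91 + 5·7 + 160 = 818
  Z = -49 + 2·7 + 5·818 = 4055
ΔL = 818 − 839 = -21; ΔZ = 4055 − 4160 = -105
Score = (-4)·(-21) + (-1)·(-105) = 189

189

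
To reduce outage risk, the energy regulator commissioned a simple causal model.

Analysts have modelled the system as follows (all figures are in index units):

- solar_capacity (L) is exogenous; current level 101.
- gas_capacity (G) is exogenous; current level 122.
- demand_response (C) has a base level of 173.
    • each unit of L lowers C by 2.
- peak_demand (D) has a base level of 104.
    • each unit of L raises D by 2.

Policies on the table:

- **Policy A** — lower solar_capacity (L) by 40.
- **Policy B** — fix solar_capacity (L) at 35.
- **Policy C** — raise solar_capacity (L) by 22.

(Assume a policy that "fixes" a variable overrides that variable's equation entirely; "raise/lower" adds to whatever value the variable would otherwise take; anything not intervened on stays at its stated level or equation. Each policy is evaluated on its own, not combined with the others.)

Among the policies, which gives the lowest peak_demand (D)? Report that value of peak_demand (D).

174

Policy A (L − 40):
  L = 101 − 40 = 61
  D = 104 + 2·61 = 226
Policy B (L := 35):
  L = 35
  D = 104 + 2·35 = 174
Policy C (L + 22):
  L = 101 + 22 = 123
  D = 104 + 2·123 = 350
Comparing — Policy A: D=226, Policy B: D=174, Policy C: D=350. Lowest is 174 (Policy B).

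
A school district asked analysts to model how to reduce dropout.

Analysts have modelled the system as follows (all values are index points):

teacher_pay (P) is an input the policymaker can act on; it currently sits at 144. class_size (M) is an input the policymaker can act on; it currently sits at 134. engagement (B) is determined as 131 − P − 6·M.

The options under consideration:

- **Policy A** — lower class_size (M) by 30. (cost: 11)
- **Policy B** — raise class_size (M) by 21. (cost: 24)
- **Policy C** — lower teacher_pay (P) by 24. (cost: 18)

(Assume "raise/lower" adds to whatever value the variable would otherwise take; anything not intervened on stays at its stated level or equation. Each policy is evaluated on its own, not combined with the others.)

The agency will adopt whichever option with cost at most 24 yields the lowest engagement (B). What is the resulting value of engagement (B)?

-943

Policy A (M − 30):
  P = 144
  M = 134 − 30 = 104
  B = 131 − 144 − 6·104 = -637
Policy B (M + 21):
  P = 144
  M = 134 + 21 = 155
  B = 131 − 144 − 6·155 = -943
Policy C (P − 24):
  P = 144 − 24 = 120
  M = 134
  B = 131 − 120 − 6·134 = -793
Comparing — Policy A: B=-637, Policy B: B=-943, Policy C: B=-793. Lowest is -943 (Policy B).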